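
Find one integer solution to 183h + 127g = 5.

Step 1: Check solvability.
gcd(183, 127) = 1
Since 1 divides 5, solutions exist.

Step 2: Apply extended Euclidean algorithm to find gcd.
We find integers such that 183*x0 + 127*y0 = 1

Step 3: Scale the particular solution.
Multiply by 5/1 = 5:
h = -170, g = 245

Step 4: Verify.
183*(-170) + 127*(245) = 5 = 5 ✓

h = -170, g = 245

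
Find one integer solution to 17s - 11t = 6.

Step 1: Check solvability.
gcd(17, 11) = 1
Since 1 divides 6, solutions exist.

Step 2: Apply extended Euclidean algorithm to find gcd.
We find integers such that 17*x0 + 11*y0 = 1

Step 3: Scale the particular solution.
Multiply by 6/1 = 6:
s = 12, t = 18

Step 4: Verify.
17*(12) - 11*(18) = 6 = 6 ✓

s = 12, t = 18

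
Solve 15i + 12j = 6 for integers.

Step 1: Check solvability.
gcd(15, 12) = 3
Since 3 divides 6, solutions exist.

Step 2: Apply extended Euclidean algorithm to find gcd.
We find integers such that 15*x0 + 12*y0 = 3

Step 3: Scale the particular solution.
Multiply by 6/3 = 2:
i = 2, j = -2

Step 4: Verify.
15*(2) + 12*(-2) = 6 = 6 ✓

i = 2, j = -2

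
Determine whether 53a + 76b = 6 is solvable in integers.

Step 1: Compute gcd(53, 76).
gcd(53, 76) = 1

Step 2: Check divisibility.
Does 1 divide 6? 6 = 1 x 6, so yes.

By the theorem on linear Diophantine equations, 53a + 76b = 6 has integer solutions if and only if gcd(53, 76) divides 6. Since 1 | 6, solutions exist.

Yes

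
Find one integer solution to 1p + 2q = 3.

Step 1: Check solvability.
gcd(1, 2) = 1
Since 1 divides 3, solutions exist.

Step 2: Apply extended Euclidean algorithm to find gcd.
We find integers such that 1*x0 + 2*y0 = 1

Step 3: Scale the particular solution.
Multiply by 3/1 = 3:
p = 3, q = 0

Step 4: Verify.
1*(3) + 2*(0) = 3 = 3 ✓

p = 3, q = 0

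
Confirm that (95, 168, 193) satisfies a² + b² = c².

Compute a² + b² = 95² + 168² = 9025 + 28224 = 37249
Compute c² = 193² = 37249
Since 37249 = 37249, confirmed.

Yes, it is a Pythagorean triple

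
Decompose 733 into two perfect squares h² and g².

We need to find integers h, g > 0 such that h² + g² = 733.
Trying h = 2: g² = 733 - 2² = 733 - 4 = 729
g = 27
Check: 2² + 27² = 4 + 729 = 733 ✓

733 = 2² + 27²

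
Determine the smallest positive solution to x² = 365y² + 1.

We seek the smallest positive integers (x, y) with x² - 365y² = 1, i.e., x² = 365y² + 1.
Try successive y values:
y = 1: x² = 365·1² + 1 = 366, not a perfect square
y = 2: x² = 365·2² + 1 = 1461, not a perfect square
y = 3: x² = 365·3² + 1 = 3286, not a perfect square
... continuing the search (or via continued fractions) ...
y = 1251796: x² = 365·1251796² + 1 = 571952527349841, x = 23915529 ✓

Verify: 23915529² - 365·1251796² = 571952527349841 - 571952527349840 = 1 ✓

x = 23915529, y = 1251796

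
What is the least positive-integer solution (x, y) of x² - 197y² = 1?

We seek the smallest positive integers (x, y) with x² - 197y² = 1, i.e., x² = 197y² + 1.
Try successive y values:
y = 1: x² = 197·1² + 1 = 198, not a perfect square
y = 2: x² = 197·2² + 1 = 789, not a perfect square
y = 3: x² = 197·3² + 1 = 1774, not a perfect square
... continuing the search (or via continued fractions) ...
y = 28: x² = 197·28² + 1 = 154449, x = 393 ✓

Verify: 393² - 197·28² = 154449 - 154448 = 1 ✓

x = 393, y = 28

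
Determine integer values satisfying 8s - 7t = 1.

Step 1: Check solvability.
gcd(8, 7) = 1
Since 1 divides 1, solutions exist.

Step 2: Apply extended Euclidean algorithm to find gcd.
We find integers such that 8*x0 + 7*y0 = 1

Step 3: Scale the particular solution.
Multiply by 1/1 = 1:
s = 1, t = 1

Step 4: Verify.
8*(1) - 7*(1) = 1 = 1 ✓

s = 1, t = 1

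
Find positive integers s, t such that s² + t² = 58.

Search for s with 58 - s² a perfect square.
s = 3: 58 - 3² = 58 - 9 = 49 = 7² ✓
So s = 3, t = 7.

s = 3, t = 7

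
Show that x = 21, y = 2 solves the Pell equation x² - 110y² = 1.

Compute x² = 21² = 441
Compute 110y² = 110·2² = 110·4 = 440
x² - 110y² = 441 - 440 = 1
Since this equals 1, (21, 2) is a solution.

Yes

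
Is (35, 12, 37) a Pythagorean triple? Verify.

Compute a² + b² = 35² + 12² = 1225 + 144 = 1369
Compute c² = 37² = 1369
Since 1369 = 1369, confirmed.

Yes, it is a Pythagorean triple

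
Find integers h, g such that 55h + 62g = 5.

Step 1: Check solvability.
gcd(55, 62) = 1
Since 1 divides 5, solutions exist.

Step 2: Apply extended Euclidean algorithm to find gcd.
We find integers such that 55*x0 + 62*y0 = 1

Step 3: Scale the particular solution.
Multiply by 5/1 = 5:
h = -45, g = 40

Step 4: Verify.
55*(-45) + 62*(40) = 5 = 5 ✓

h = -45, g = 40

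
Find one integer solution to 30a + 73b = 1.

Step 1: Check solvability.
gcd(30, 73) = 1
Since 1 divides 1, solutions exist.

Step 2: Apply extended Euclidean algorithm to find gcd.
We find integers such that 30*x0 + 73*y0 = 1

Step 3: Scale the particular solution.
Multiply by 1/1 = 1:
a = -17, b = 7

Step 4: Verify.
30*(-17) + 73*(7) = 1 = 1 ✓

a = -17, b = 7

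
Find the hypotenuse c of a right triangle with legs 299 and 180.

c² = a² + b² = 299² + 180² = 89401 + 32400 = 121801
c = 349

349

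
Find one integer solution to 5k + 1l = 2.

Step 1: Check solvability.
gcd(5, 1) = 1
Since 1 divides 2, solutions exist.

Step 2: Apply extended Euclidean algorithm to find gcd.
We find integers such that 5*x0 + 1*y0 = 1

Step 3: Scale the particular solution.
Multiply by 2/1 = 2:
k = 0, l = 2

Step 4: Verify.
5*(0) + 1*(2) = 2 = 2 ✓

k = 0, l = 2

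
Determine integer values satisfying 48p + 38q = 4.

Step 1: Check solvability.
gcd(48, 38) = 2
Since 2 divides 4, solutions exist.

Step 2: Apply extended Euclidean algorithm to find gcd.
We find integers such that 48*x0 + 38*y0 = 2

Step 3: Scale the particular solution.
Multiply by 4/2 = 2:
p = 8, q = -10

Step 4: Verify.
48*(8) + 38*(-10) = 4 = 4 ✓

p = 8, q = -10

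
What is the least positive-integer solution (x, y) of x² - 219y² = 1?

We seek the smallest positive integers (x, y) with x² - 219y² = 1, i.e., x² = 219y² + 1.
Try successive y values:
y = 1: x² = 219·1² + 1 = 220, not a perfect square
y = 2: x² = 219·2² + 1 = 877, not a perfect square
y = 3: x² = 219·3² + 1 = 1972, not a perfect square
... continuing the search (or via continued fractions) ...
y = 5: x² = 219·5² + 1 = 5476, x = 74 ✓

Verify: 74² - 219·5² = 5476 - 5475 = 1 ✓

x = 74, y = 5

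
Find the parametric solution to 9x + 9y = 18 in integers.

Step 1: Compute gcd(9, 9) = 9.
Since 9 divides 18, solutions exist.

Step 2: Find a particular solution using extended Euclidean algorithm.
We get x₀ = 0, y₀ = 2.
Check: 9*0 + 9*2 = 18 = 18 ✓

Step 3: Write the general solution.
x = 0 + (9/9)t = 0 + 1t
y = 2 - (9/9)t = 2 - 1t
for any integer t.

x = 0 + 1t, y = 2 - 1t for integer t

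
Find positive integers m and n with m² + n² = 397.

We need to find integers m, n > 0 such that m² + n² = 397.
Trying m = 6: n² = 397 - 6² = 397 - 36 = 361
n = 19
Check: 6² + 19² = 36 + 361 = 397 ✓

397 = 6² + 19²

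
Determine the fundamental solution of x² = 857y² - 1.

We need x² = 857y² - 1. Try successive y:
y = 1: x² = 857·1² - 1 = 856, not a perfect square
y = 2: x² = 857·2² - 1 = 3427, not a perfect square
y = 3: x² = 857·3² - 1 = 7712, not a perfect square
...
y = 277325: x² = 857·277325² - 1 = 65911146370624 = 8118568² ✓
Check: 8118568² - 857·277325² = 65911146370624 - 65911146370625 = -1 ✓

x = 8118568, y = 277325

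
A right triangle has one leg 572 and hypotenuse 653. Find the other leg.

a² = c² - b² = 426409 - 327184 = 99225
a = 315

315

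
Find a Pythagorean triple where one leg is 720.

We need the other leg and hypotenuse such that 720² + x² = c².
Take x = 638, c = 962: 720² + 638² = 518400 + 407044 = 925444 = 962² ✓
Triple: (638, 720, 962)

(638, 720, 962)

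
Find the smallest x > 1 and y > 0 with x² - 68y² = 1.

We seek the smallest positive integers (x, y) with x² - 68y² = 1, i.e., x² = 68y² + 1.
Try successive y values:
y = 1: x² = 68·1² + 1 = 69, not a perfect square
y = 2: x² = 68·2² + 1 = 273, not a perfect square
y = 3: x² = 68·3² + 1 = 613, not a perfect square
... continuing the search (or via continued fractions) ...
y = 4: x² = 68·4² + 1 = 1089, x = 33 ✓

Verify: 33² - 68·4² = 1089 - 1088 = 1 ✓

x = 33, y = 4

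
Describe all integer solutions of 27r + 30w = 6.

Step 1: Compute gcd(27, 30) = 3.
Since 3 divides 6, solutions exist.

Step 2: Find a particular solution using extended Euclidean algorithm.
We get r₀ = -2, w₀ = 2.
Check: 27*-2 + 30*2 = 6 = 6 ✓

Step 3: Write the general solution.
r = -2 + (30/3)t = -2 + 10t
w = 2 - (27/3)t = 2 - 9t
for any integer t.

r = -2 + 10t, w = 2 - 9t for integer t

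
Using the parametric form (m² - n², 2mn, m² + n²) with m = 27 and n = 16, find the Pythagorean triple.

a = m² - n² = 729 - 256 = 473
b = 2mn = 2·27·16 = 864
c = m² + n² = 729 + 256 = 985
Verify: 473² + 864² = 223729 + 746496 = 970225 = 985² ✓

(473, 864, 985)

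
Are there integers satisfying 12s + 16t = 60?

Step 1: Compute gcd(12, 16).
gcd(12, 16) = 4

Step 2: Check divisibility.
Does 4 divide 60? 60 = 4 x 15, so yes.

By the theorem on linear Diophantine equations, 12s + 16t = 60 has integer solutions if and only if gcd(12, 16) divides 60. Since 4 | 60, solutions exist.

Yes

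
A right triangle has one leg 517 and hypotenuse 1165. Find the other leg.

b² = c² - a² = 1357225 - 267289 = 1089936
b = 1044

1044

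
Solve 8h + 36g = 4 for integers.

Step 1: Check solvability.
gcd(8, 36) = 4
Since 4 divides 4, solutions exist.

Step 2: Apply extended Euclidean algorithm to find gcd.
We find integers such that 8*x0 + 36*y0 = 4

Step 3: Scale the particular solution.
Multiply by 4/4 = 1:
h = -4, g = 1

Step 4: Verify.
8*(-4) + 36*(1) = 4 = 4 ✓

h = -4, g = 1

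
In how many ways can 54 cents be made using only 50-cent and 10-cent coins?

We need non-negative integers (x, y) with 50x + 10y = 54.
For each x from 0 to 1, check if (54 - 50x) is a non-negative multiple of 10.
Solutions (x, y): none
Count: 0

0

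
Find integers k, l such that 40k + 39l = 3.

Step 1: Check solvability.
gcd(40, 39) = 1
Since 1 divides 3, solutions exist.

Step 2: Apply extended Euclidean algorithm to find gcd.
We find integers such that 40*x0 + 39*y0 = 1

Step 3: Scale the particular solution.
Multiply by 3/1 = 3:
k = 3, l = -3

Step 4: Verify.
40*(3) + 39*(-3) = 3 = 3 ✓

k = 3, l = -3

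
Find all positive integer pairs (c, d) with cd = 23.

The positive divisors of 23 are: 1, 23.
Each divisor d gives the pair (d, 23/d):
(1, 23), (23, 1)

(1, 23), (23, 1)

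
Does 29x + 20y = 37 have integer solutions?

Step 1: Compute gcd(29, 20).
gcd(29, 20) = 1

Step 2: Check divisibility.
Does 1 divide 37? 37 = 1 x 37, so yes.

By the theorem on linear Diophantine equations, 29x + 20y = 37 has integer solutions if and only if gcd(29, 20) divides 37. Since 1 | 37, solutions exist.

Yes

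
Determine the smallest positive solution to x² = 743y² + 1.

We seek the smallest positive integers (x, y) with x² - 743y² = 1, i.e., x² = 743y² + 1.
Try successive y values:
y = 1: x² = 743·1² + 1 = 744, not a perfect square
y = 2: x² = 743·2² + 1 = 2973, not a perfect square
y = 3: x² = 743·3² + 1 = 6688, not a perfect square
... continuing the search (or via continued fractions) ...
y = 26195: x² = 743·26195² + 1 = 509830272576, x = 714024 ✓

Verify: 714024² - 743·26195² = 509830272576 - 509830272575 = 1 ✓

x = 714024, y = 26195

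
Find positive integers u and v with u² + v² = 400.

We need to find integers u, v > 0 such that u² + v² = 400.
Trying u = 12: v² = 400 - 12² = 400 - 144 = 256
v = 16
Check: 12² + 16² = 144 + 256 = 400 ✓

400 = 12² + 16²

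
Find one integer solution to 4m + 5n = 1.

Step 1: Check solvability.
gcd(4, 5) = 1
Since 1 divides 1, solutions exist.

Step 2: Apply extended Euclidean algorithm to find gcd.
We find integers such that 4*x0 + 5*y0 = 1

Step 3: Scale the particular solution.
Multiply by 1/1 = 1:
m = -1, n = 1

Step 4: Verify.
4*(-1) + 5*(1) = 1 = 1 ✓

m = -1, n = 1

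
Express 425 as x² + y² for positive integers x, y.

We need to find integers x, y > 0 such that x² + y² = 425.
Trying x = 5: y² = 425 - 5² = 425 - 25 = 400
y = 20
Check: 5² + 20² = 25 + 400 = 425 ✓

425 = 5² + 20²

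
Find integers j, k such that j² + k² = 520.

We need to find integers j, k > 0 such that j² + k² = 520.
Trying j = 6: k² = 520 - 6² = 520 - 36 = 484
k = 22
Check: 6² + 22² = 36 + 484 = 520 ✓

520 = 6² + 22²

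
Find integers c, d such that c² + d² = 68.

We need to find integers c, d > 0 such that c² + d² = 68.
Trying c = 2: d² = 68 - 2² = 68 - 4 = 64
d = 8
Check: 2² + 8² = 4 + 64 = 68 ✓

68 = 2² + 8²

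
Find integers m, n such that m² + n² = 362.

We need to find integers m, n > 0 such that m² + n² = 362.
Trying m = 1: n² = 362 - 1² = 362 - 1 = 361
n = 19
Check: 1² + 19² = 1 + 361 = 362 ✓

362 = 1² + 19²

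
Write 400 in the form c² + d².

We need to find integers c, d > 0 such that c² + d² = 400.
Trying c = 12: d² = 400 - 12² = 400 - 144 = 256
d = 16
Check: 12² + 16² = 144 + 256 = 400 ✓

400 = 12² + 16²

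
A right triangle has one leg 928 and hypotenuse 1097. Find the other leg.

a² = c² - b² = 1203409 - 861184 = 342225
a = 585

585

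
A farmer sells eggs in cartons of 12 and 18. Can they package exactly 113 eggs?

We need non-negative a, b with 12a + 18b = 113.
gcd(12, 18) = 6, and 6 does not divide 113.
No integer solutions exist.

No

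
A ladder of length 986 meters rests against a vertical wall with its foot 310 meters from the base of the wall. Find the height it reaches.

The ladder, wall, and ground form a right triangle with hypotenuse 986 and one leg 310.
By the Pythagorean theorem: h² = 986² - 310² = 972196 - 96100 = 876096
h = √876096 = 936 meters

936 meters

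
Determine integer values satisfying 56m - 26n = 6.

Step 1: Check solvability.
gcd(56, 26) = 2
Since 2 divides 6, solutions exist.

Step 2: Apply extended Euclidean algorithm to find gcd.
We find integers such that 56*x0 + 26*y0 = 2

Step 3: Scale the particular solution.
Multiply by 6/2 = 3:
m = -18, n = -39

Step 4: Verify.
56*(-18) - 26*(-39) = 6 = 6 ✓

m = -18, n = -39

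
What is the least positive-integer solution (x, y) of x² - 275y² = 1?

We seek the smallest positive integers (x, y) with x² - 275y² = 1, i.e., x² = 275y² + 1.
Try successive y values:
y = 1: x² = 275·1² + 1 = 276, not a perfect square
y = 2: x² = 275·2² + 1 = 1101, not a perfect square
y = 3: x² = 275·3² + 1 = 2476, not a perfect square
... continuing the search (or via continued fractions) ...
y = 12: x² = 275·12² + 1 = 39601, x = 199 ✓

Verify: 199² - 275·12² = 39601 - 39600 = 1 ✓

x = 199, y = 12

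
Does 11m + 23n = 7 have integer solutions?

Step 1: Compute gcd(11, 23).
gcd(11, 23) = 1

Step 2: Check divisibility.
Does 1 divide 7? 7 = 1 x 7, so yes.

By the theorem on linear Diophantine equations, 11m + 23n = 7 has integer solutions if and only if gcd(11, 23) divides 7. Since 1 | 7, solutions exist.

Yes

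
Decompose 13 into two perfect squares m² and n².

We need to find integers m, n > 0 such that m² + n² = 13.
Trying m = 2: n² = 13 - 2² = 13 - 4 = 9
n = 3
Check: 2² + 3² = 4 + 9 = 13 ✓

13 = 2² + 3²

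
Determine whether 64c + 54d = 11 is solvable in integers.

Step 1: Compute gcd(64, 54).
gcd(64, 54) = 2

Step 2: Check divisibility.
Does 2 divide 11? 11 = 2 x 5 + 1, so no.

By the theorem on linear Diophantine equations, 64c + 54d = 11 has integer solutions if and only if gcd(64, 54) divides 11. Since 2 does not divide 11, no solutions exist.

No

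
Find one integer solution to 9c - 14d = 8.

Step 1: Check solvability.
gcd(9, 14) = 1
Since 1 divides 8, solutions exist.

Step 2: Apply extended Euclidean algorithm to find gcd.
We find integers such that 9*x0 + 14*y0 = 1

Step 3: Scale the particular solution.
Multiply by 8/1 = 8:
c = -24, d = -16

Step 4: Verify.
9*(-24) - 14*(-16) = 8 = 8 ✓

c = -24, d = -16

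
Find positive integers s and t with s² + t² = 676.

We need to find integers s, t > 0 such that s² + t² = 676.
Trying s = 10: t² = 676 - 10² = 676 - 100 = 576
t = 24
Check: 10² + 24² = 100 + 576 = 676 ✓

676 = 10² + 24²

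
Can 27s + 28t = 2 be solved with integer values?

Step 1: Compute gcd(27, 28).
gcd(27, 28) = 1

Step 2: Check divisibility.
Does 1 divide 2? 2 = 1 x 2, so yes.

By the theorem on linear Diophantine equations, 27s + 28t = 2 has integer solutions if and only if gcd(27, 28) divides 2. Since 1 | 2, solutions exist.

Yes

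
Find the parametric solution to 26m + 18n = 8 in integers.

Step 1: Compute gcd(26, 18) = 2.
Since 2 divides 8, solutions exist.

Step 2: Find a particular solution using extended Euclidean algorithm.
We get m₀ = -8, n₀ = 12.
Check: 26*-8 + 18*12 = 8 = 8 ✓

Step 3: Write the general solution.
m = -8 + (18/2)t = -8 + 9t
n = 12 - (26/2)t = 12 - 13t
for any integer t.

m = -8 + 9t, n = 12 - 13t for integer t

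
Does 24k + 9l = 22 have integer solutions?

Step 1: Compute gcd(24, 9).
gcd(24, 9) = 3

Step 2: Check divisibility.
Does 3 divide 22? 22 = 3 x 7 + 1, so no.

By the theorem on linear Diophantine equations, 24k + 9l = 22 has integer solutions if and only if gcd(24, 9) divides 22. Since 3 does not divide 22, no solutions exist.

No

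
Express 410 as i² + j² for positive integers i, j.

We need to find integers i, j > 0 such that i² + j² = 410.
Trying i = 7: j² = 410 - 7² = 410 - 49 = 361
j = 19
Check: 7² + 19² = 49 + 361 = 410 ✓

410 = 7² + 19²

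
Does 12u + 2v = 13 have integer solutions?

Step 1: Compute gcd(12, 2).
gcd(12, 2) = 2

Step 2: Check divisibility.
Does 2 divide 13? 13 = 2 x 6 + 1, so no.

By the theorem on linear Diophantine equations, 12u + 2v = 13 has integer solutions if and only if gcd(12, 2) divides 13. Since 2 does not divide 13, no solutions exist.

No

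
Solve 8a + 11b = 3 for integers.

Step 1: Check solvability.
gcd(8, 11) = 1
Since 1 divides 3, solutions exist.

Step 2: Apply extended Euclidean algorithm to find gcd.
We find integers such that 8*x0 + 11*y0 = 1

Step 3: Scale the particular solution.
Multiply by 3/1 = 3:
a = -12, b = 9

Step 4: Verify.
8*(-12) + 11*(9) = 3 = 3 ✓

a = -12, b = 9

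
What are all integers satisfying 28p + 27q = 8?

Step 1: Compute gcd(28, 27) = 1.
Since 1 divides 8, solutions exist.

Step 2: Find a particular solution using extended Euclidean algorithm.
We get p₀ = 8, q₀ = -8.
Check: 28*8 + 27*-8 = 8 = 8 ✓

Step 3: Write the general solution.
p = 8 + (27/1)t = 8 + 27t
q = -8 - (28/1)t = -8 - 28t
for any integer t.

p = 8 + 27t, q = -8 - 28t for integer t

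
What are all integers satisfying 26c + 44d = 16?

Step 1: Compute gcd(26, 44) = 2.
Since 2 divides 16, solutions exist.

Step 2: Find a particular solution using extended Euclidean algorithm.
We get c₀ = -40, d₀ = 24.
Check: 26*-40 + 44*24 = 16 = 16 ✓

Step 3: Write the general solution.
c = -40 + (44/2)t = -40 + 22t
d = 24 - (26/2)t = 24 - 13t
for any integer t.

c = -40 + 22t, d = 24 - 13t for integer t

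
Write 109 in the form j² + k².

We need to find integers j, k > 0 such that j² + k² = 109.
Trying j = 3: k² = 109 - 3² = 109 - 9 = 100
k = 10
Check: 3² + 10² = 9 + 100 = 109 ✓

109 = 3² + 10²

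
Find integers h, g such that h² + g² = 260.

We need to find integers h, g > 0 such that h² + g² = 260.
Trying h = 2: g² = 260 - 2² = 260 - 4 = 256
g = 16
Check: 2² + 16² = 4 + 256 = 260 ✓

260 = 2² + 16²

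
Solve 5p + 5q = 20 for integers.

Step 1: Check solvability.
gcd(5, 5) = 5
Since 5 divides 20, solutions exist.

Step 2: Apply extended Euclidean algorithm to find gcd.
We find integers such that 5*x0 + 5*y0 = 5

Step 3: Scale the particular solution.
Multiply by 20/5 = 4:
p = 0, q = 4

Step 4: Verify.
5*(0) + 5*(4) = 20 = 20 ✓

p = 0, q = 4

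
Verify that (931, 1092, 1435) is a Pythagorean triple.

Compute a² + b² = 931² + 1092² = 866761 + 1192464 = 2059225
Compute c² = 1435² = 2059225
Since 2059225 = 2059225, confirmed.

Yes, it is a Pythagorean triple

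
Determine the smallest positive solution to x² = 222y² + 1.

We seek the smallest positive integers (x, y) with x² - 222y² = 1, i.e., x² = 222y² + 1.
Try successive y values:
y = 1: x² = 222·1² + 1 = 223, not a perfect square
y = 2: x² = 222·2² + 1 = 889, not a perfect square
y = 3: x² = 222·3² + 1 = 1999, not a perfect square
... continuing the search (or via continued fractions) ...
y = 10: x² = 222·10² + 1 = 22201, x = 149 ✓

Verify: 149² - 222·10² = 22201 - 22200 = 1 ✓

x = 149, y = 10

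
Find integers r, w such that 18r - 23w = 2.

Step 1: Check solvability.
gcd(18, 23) = 1
Since 1 divides 2, solutions exist.

Step 2: Apply extended Euclidean algorithm to find gcd.
We find integers such that 18*x0 + 23*y0 = 1

Step 3: Scale the particular solution.
Multiply by 2/1 = 2:
r = 18, w = 14

Step 4: Verify.
18*(18) - 23*(14) = 2 = 2 ✓

r = 18, w = 14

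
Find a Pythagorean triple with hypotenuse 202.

We need a² + b² = 202² = 40804.
Trying: 198² + 40² = 39204 + 1600 = 40804 ✓

(198, 40, 202)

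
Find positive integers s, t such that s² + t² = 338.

Search for s with 338 - s² a perfect square.
s = 7: 338 - 7² = 338 - 49 = 289 = 17² ✓
So s = 7, t = 17.

s = 7, t = 17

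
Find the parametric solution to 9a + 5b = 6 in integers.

Step 1: Compute gcd(9, 5) = 1.
Since 1 divides 6, solutions exist.

Step 2: Find a particular solution using extended Euclidean algorithm.
We get a₀ = -6, b₀ = 12.
Check: 9*-6 + 5*12 = 6 = 6 ✓

Step 3: Write the general solution.
a = -6 + (5/1)t = -6 + 5t
b = 12 - (9/1)t = 12 - 9t
for any integer t.

a = -6 + 5t, b = 12 - 9t for integer t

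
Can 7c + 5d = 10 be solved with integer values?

Step 1: Compute gcd(7, 5).
gcd(7, 5) = 1

Step 2: Check divisibility.
Does 1 divide 10? 10 = 1 x 10, so yes.

By the theorem on linear Diophantine equations, 7c + 5d = 10 has integer solutions if and only if gcd(7, 5) divides 10. Since 1 | 10, solutions exist.

Yes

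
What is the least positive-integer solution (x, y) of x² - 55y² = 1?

We seek the smallest positive integers (x, y) with x² - 55y² = 1, i.e., x² = 55y² + 1.
Try successive y values:
y = 1: x² = 55·1² + 1 = 56, not a perfect square
y = 2: x² = 55·2² + 1 = 221, not a perfect square
y = 3: x² = 55·3² + 1 = 496, not a perfect square
... continuing the search (or via continued fractions) ...
y = 12: x² = 55·12² + 1 = 7921, x = 89 ✓

Verify: 89² - 55·12² = 7921 - 7920 = 1 ✓

x = 89, y = 12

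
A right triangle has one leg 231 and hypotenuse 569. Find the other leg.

b² = c² - a² = 323761 - 53361 = 270400
b = 520

520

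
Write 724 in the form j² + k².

We need to find integers j, k > 0 such that j² + k² = 724.
Trying j = 18: k² = 724 - 18² = 724 - 324 = 400
k = 20
Check: 18² + 20² = 324 + 400 = 724 ✓

724 = 18² + 20²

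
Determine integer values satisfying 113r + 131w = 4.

Step 1: Check solvability.
gcd(113, 131) = 1
Since 1 divides 4, solutions exist.

Step 2: Apply extended Euclidean algorithm to find gcd.
We find integers such that 113*x0 + 131*y0 = 1

Step 3: Scale the particular solution.
Multiply by 4/1 = 4:
r = -204, w = 176

Step 4: Verify.
113*(-204) + 131*(176) = 4 = 4 ✓

r = -204, w = 176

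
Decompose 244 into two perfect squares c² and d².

We need to find integers c, d > 0 such that c² + d² = 244.
Trying c = 10: d² = 244 - 10² = 244 - 100 = 144
d = 12
Check: 10² + 12² = 100 + 144 = 244 ✓

244 = 10² + 12²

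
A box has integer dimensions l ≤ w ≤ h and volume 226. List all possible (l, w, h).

Iterate l from 1 to ⌊226^(1/3)⌋. For each l dividing 226, iterate w ≥ l with w dividing 226/l, and set h = 226/(l·w).
Triples found (2): (1×1×226), (1×2×113)

(1×1×226), (1×2×113)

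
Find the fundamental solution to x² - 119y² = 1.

We seek the smallest positive integers (x, y) with x² - 119y² = 1, i.e., x² = 119y² + 1.
Try successive y values:
y = 1: x² = 119·1² + 1 = 120, not a perfect square
y = 2: x² = 119·2² + 1 = 477, not a perfect square
y = 3: x² = 119·3² + 1 = 1072, not a perfect square
... continuing the search (or via continued fractions) ...
y = 11: x² = 119·11² + 1 = 14400, x = 120 ✓

Verify: 120² - 119·11² = 14400 - 14399 = 1 ✓

x = 120, y = 11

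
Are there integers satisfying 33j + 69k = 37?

Step 1: Compute gcd(33, 69).
gcd(33, 69) = 3

Step 2: Check divisibility.
Does 3 divide 37? 37 = 3 x 12 + 1, so no.

By the theorem on linear Diophantine equations, 33j + 69k = 37 has integer solutions if and only if gcd(33, 69) divides 37. Since 3 does not divide 37, no solutions exist.

No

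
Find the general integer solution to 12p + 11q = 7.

Step 1: Compute gcd(12, 11) = 1.
Since 1 divides 7, solutions exist.

Step 2: Find a particular solution using extended Euclidean algorithm.
We get p₀ = 7, q₀ = -7.
Check: 12*7 + 11*-7 = 7 = 7 ✓

Step 3: Write the general solution.
p = 7 + (11/1)t = 7 + 11t
q = -7 - (12/1)t = -7 - 12t
for any integer t.

p = 7 + 11t, q = -7 - 12t for integer t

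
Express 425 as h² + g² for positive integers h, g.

We need to find integers h, g > 0 such that h² + g² = 425.
Trying h = 5: g² = 425 - 5² = 425 - 25 = 400
g = 20
Check: 5² + 20² = 25 + 400 = 425 ✓

425 = 5² + 20²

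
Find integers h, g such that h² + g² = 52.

We need to find integers h, g > 0 such that h² + g² = 52.
Trying h = 4: g² = 52 - 4² = 52 - 16 = 36
g = 6
Check: 4² + 6² = 16 + 36 = 52 ✓

52 = 4² + 6²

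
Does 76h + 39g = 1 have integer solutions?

Step 1: Compute gcd(76, 39).
gcd(76, 39) = 1

Step 2: Check divisibility.
Does 1 divide 1? 1 = 1 x 1, so yes.

By the theorem on linear Diophantine equations, 76h + 39g = 1 has integer solutions if and only if gcd(76, 39) divides 1. Since 1 | 1, solutions exist.

Yes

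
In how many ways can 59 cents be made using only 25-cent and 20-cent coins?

We need non-negative integers (x, y) with 25x + 20y = 59.
For each x from 0 to 2, check if (59 - 25x) is a non-negative multiple of 20.
Solutions (x, y): none
Count: 0

0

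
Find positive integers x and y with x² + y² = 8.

We need to find integers x, y > 0 such that x² + y² = 8.
Trying x = 2: y² = 8 - 2² = 8 - 4 = 4
y = 2
Check: 2² + 2² = 4 + 4 = 8 ✓

8 = 2² + 2²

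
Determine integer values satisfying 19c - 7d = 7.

Step 1: Check solvability.
gcd(19, 7) = 1
Since 1 divides 7, solutions exist.

Step 2: Apply extended Euclidean algorithm to find gcd.
We find integers such that 19*x0 + 7*y0 = 1

Step 3: Scale the particular solution.
Multiply by 7/1 = 7:
c = 21, d = 56

Step 4: Verify.
19*(21) - 7*(56) = 7 = 7 ✓

c = 21, d = 56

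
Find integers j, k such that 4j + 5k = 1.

Step 1: Check solvability.
gcd(4, 5) = 1
Since 1 divides 1, solutions exist.

Step 2: Apply extended Euclidean algorithm to find gcd.
We find integers such that 4*x0 + 5*y0 = 1

Step 3: Scale the particular solution.
Multiply by 1/1 = 1:
j = -1, k = 1

Step 4: Verify.
4*(-1) + 5*(1) = 1 = 1 ✓

j = -1, k = 1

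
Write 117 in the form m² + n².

We need to find integers m, n > 0 such that m² + n² = 117.
Trying m = 6: n² = 117 - 6² = 117 - 36 = 81
n = 9
Check: 6² + 9² = 36 + 81 = 117 ✓

117 = 6² + 9²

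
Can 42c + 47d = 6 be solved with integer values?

Step 1: Compute gcd(42, 47).
gcd(42, 47) = 1

Step 2: Check divisibility.
Does 1 divide 6? 6 = 1 x 6, so yes.

By the theorem on linear Diophantine equations, 42c + 47d = 6 has integer solutions if and only if gcd(42, 47) divides 6. Since 1 | 6, solutions exist.

Yes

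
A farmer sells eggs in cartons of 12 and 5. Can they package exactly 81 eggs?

We need non-negative a, b with 12a + 5b = 81.
gcd(12, 5) = 1 divides 81.
Try a = 3: 5b = 81 - 36 = 45, so b = 9.
One way: 3 cartons of 12 and 9 cartons of 5.

Yes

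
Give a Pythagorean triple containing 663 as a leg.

We need the other leg and hypotenuse such that 663² + x² = c².
Take x = 616, c = 905: 663² + 616² = 439569 + 379456 = 819025 = 905² ✓
Triple: (663, 616, 905)

(663, 616, 905)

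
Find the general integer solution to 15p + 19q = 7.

Step 1: Compute gcd(15, 19) = 1.
Since 1 divides 7, solutions exist.

Step 2: Find a particular solution using extended Euclidean algorithm.
We get p₀ = -35, q₀ = 28.
Check: 15*-35 + 19*28 = 7 = 7 ✓

Step 3: Write the general solution.
p = -35 + (19/1)t = -35 + 19t
q = 28 - (15/1)t = 28 - 15t
for any integer t.

p = -35 + 19t, q = 28 - 15t for integer t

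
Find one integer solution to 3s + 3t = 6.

Step 1: Check solvability.
gcd(3, 3) = 3
Since 3 divides 6, solutions exist.

Step 2: Apply extended Euclidean algorithm to find gcd.
We find integers such that 3*x0 + 3*y0 = 3

Step 3: Scale the particular solution.
Multiply by 6/3 = 2:
s = 0, t = 2

Step 4: Verify.
3*(0) + 3*(2) = 6 = 6 ✓

s = 0, t = 2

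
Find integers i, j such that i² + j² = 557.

We need to find integers i, j > 0 such that i² + j² = 557.
Trying i = 14: j² = 557 - 14² = 557 - 196 = 361
j = 19
Check: 14² + 19² = 196 + 361 = 557 ✓

557 = 14² + 19²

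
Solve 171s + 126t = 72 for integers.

Step 1: Check solvability.
gcd(171, 126) = 9
Since 9 divides 72, solutions exist.

Step 2: Apply extended Euclidean algorithm to find gcd.
We find integers such that 171*x0 + 126*y0 = 9

Step 3: Scale the particular solution.
Multiply by 72/9 = 8:
s = 24, t = -32

Step 4: Verify.
171*(24) + 126*(-32) = 72 = 72 ✓

s = 24, t = -32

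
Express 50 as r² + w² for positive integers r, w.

We need to find integers r, w > 0 such that r² + w² = 50.
Trying r = 1: w² = 50 - 1² = 50 - 1 = 49
w = 7
Check: 1² + 7² = 1 + 49 = 50 ✓

50 = 1² + 7²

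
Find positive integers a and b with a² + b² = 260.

We need to find integers a, b > 0 such that a² + b² = 260.
Trying a = 2: b² = 260 - 2² = 260 - 4 = 256
b = 16
Check: 2² + 16² = 4 + 256 = 260 ✓

260 = 2² + 16²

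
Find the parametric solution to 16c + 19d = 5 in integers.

Step 1: Compute gcd(16, 19) = 1.
Since 1 divides 5, solutions exist.

Step 2: Find a particular solution using extended Euclidean algorithm.
We get c₀ = 30, d₀ = -25.
Check: 16*30 + 19*-25 = 5 = 5 ✓

Step 3: Write the general solution.
c = 30 + (19/1)t = 30 + 19t
d = -25 - (16/1)t = -25 - 16t
for any integer t.

c = 30 + 19t, d = -25 - 16t for integer t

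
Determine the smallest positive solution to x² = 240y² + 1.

We seek the smallest positive integers (x, y) with x² - 240y² = 1, i.e., x² = 240y² + 1.
Try successive y values:
y = 1: x² = 240·1² + 1 = 241, not a perfect square
y = 2: x² = 240·2² + 1 = 961, x = 31 ✓

Verify: 31² - 240·2² = 961 - 960 = 1 ✓

x = 31, y = 2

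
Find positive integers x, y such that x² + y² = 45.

Search for x with 45 - x² a perfect square.
x = 3: 45 - 3² = 45 - 9 = 36 = 6² ✓
So x = 3, y = 6.

x = 3, y = 6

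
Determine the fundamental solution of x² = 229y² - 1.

We need x² = 229y² - 1. Try successive y:
y = 1: x² = 229·1² - 1 = 228, not a perfect square
y = 2: x² = 229·2² - 1 = 915, not a perfect square
y = 3: x² = 229·3² - 1 = 2060, not a perfect square
...
y = 113: x² = 229·113² - 1 = 2924100 = 1710² ✓
Check: 1710² - 229·113² = 2924100 - 2924101 = -1 ✓

x = 1710, y = 113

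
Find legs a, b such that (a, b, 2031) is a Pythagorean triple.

We need a² + b² = 2031² = 4124961.
Trying: 2025² + 156² = 4100625 + 24336 = 4124961 ✓

(2025, 156, 2031)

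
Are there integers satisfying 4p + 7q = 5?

Step 1: Compute gcd(4, 7).
gcd(4, 7) = 1

Step 2: Check divisibility.
Does 1 divide 5? 5 = 1 x 5, so yes.

By the theorem on linear Diophantine equations, 4p + 7q = 5 has integer solutions if and only if gcd(4, 7) divides 5. Since 1 | 5, solutions exist.

Yes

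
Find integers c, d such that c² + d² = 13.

We need to find integers c, d > 0 such that c² + d² = 13.
Trying c = 2: d² = 13 - 2² = 13 - 4 = 9
d = 3
Check: 2² + 3² = 4 + 9 = 13 ✓

13 = 2² + 3²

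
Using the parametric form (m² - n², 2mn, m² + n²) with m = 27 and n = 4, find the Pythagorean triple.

a = m² - n² = 27² - 4² = 729 - 16 = 713
b = 2mn = 2·27·4 = 216
c = m² + n² = 729 + 16 = 745
Verify: 713² + 216² = 508369 + 46656 = 555025 = 745² ✓

(713, 216, 745)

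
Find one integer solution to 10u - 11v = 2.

Step 1: Check solvability.
gcd(10, 11) = 1
Since 1 divides 2, solutions exist.

Step 2: Apply extended Euclidean algorithm to find gcd.
We find integers such that 10*x0 + 11*y0 = 1

Step 3: Scale the particular solution.
Multiply by 2/1 = 2:
u = -2, v = -2

Step 4: Verify.
10*(-2) - 11*(-2) = 2 = 2 ✓

u = -2, v = -2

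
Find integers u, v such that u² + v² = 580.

We need to find integers u, v > 0 such that u² + v² = 580.
Trying u = 2: v² = 580 - 2² = 580 - 4 = 576
v = 24
Check: 2² + 24² = 4 + 576 = 580 ✓

580 = 2² + 24²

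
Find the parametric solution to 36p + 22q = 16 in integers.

Step 1: Compute gcd(36, 22) = 2.
Since 2 divides 16, solutions exist.

Step 2: Find a particular solution using extended Euclidean algorithm.
We get p₀ = -24, q₀ = 40.
Check: 36*-24 + 22*40 = 16 = 16 ✓

Step 3: Write the general solution.
p = -24 + (22/2)t = -24 + 11t
q = 40 - (36/2)t = 40 - 18t
for any integer t.

p = -24 + 11t, q = 40 - 18t for integer t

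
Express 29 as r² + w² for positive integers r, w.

We need to find integers r, w > 0 such that r² + w² = 29.
Trying r = 2: w² = 29 - 2² = 29 - 4 = 25
w = 5
Check: 2² + 5² = 4 + 25 = 29 ✓

29 = 2² + 5²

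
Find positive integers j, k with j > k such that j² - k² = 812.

Factor: j² - k² = (j+k)(j-k) = 812.
We need two factors of 812 with the same parity.
Use j+k = 406 and j-k = 2 (product 406·2 = 812).
Adding: 2j = 408, so j = 204.
Subtracting: 2k = 404, so k = 202.
Check: 204² - 202² = 41616 - 40804 = 812 ✓

j = 204, k = 202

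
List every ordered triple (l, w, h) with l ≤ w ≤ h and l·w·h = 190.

Iterate l from 1 to ⌊190^(1/3)⌋. For each l dividing 190, iterate w ≥ l with w dividing 190/l, and set h = 190/(l·w).
Triples found (5): (1×1×190), (1×2×95), (1×5×38), (1×10×19), (2×5×19)

(1×1×190), (1×2×95), (1×5×38), (1×10×19), (2×5×19)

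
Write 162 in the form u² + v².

We need to find integers u, v > 0 such that u² + v² = 162.
Trying u = 9: v² = 162 - 9² = 162 - 81 = 81
v = 9
Check: 9² + 9² = 81 + 81 = 162 ✓

162 = 9² + 9²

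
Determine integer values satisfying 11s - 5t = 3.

Step 1: Check solvability.
gcd(11, 5) = 1
Since 1 divides 3, solutions exist.

Step 2: Apply extended Euclidean algorithm to find gcd.
We find integers such that 11*x0 + 5*y0 = 1

Step 3: Scale the particular solution.
Multiply by 3/1 = 3:
s = 3, t = 6

Step 4: Verify.
11*(3) - 5*(6) = 3 = 3 ✓

s = 3, t = 6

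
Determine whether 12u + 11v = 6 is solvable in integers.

Step 1: Compute gcd(12, 11).
gcd(12, 11) = 1

Step 2: Check divisibility.
Does 1 divide 6? 6 = 1 x 6, so yes.

By the theorem on linear Diophantine equations, 12u + 11v = 6 has integer solutions if and only if gcd(12, 11) divides 6. Since 1 | 6, solutions exist.

Yes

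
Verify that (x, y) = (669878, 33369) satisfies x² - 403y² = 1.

Compute x² = 669878² = 448736534884
Compute 403y² = 403·33369² = 403·1113490161 = 448736534883
x² - 403y² = 448736534884 - 448736534883 = 1
Since this equals 1, (669878, 33369) is a solution.

Yes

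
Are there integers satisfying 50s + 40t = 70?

Step 1: Compute gcd(50, 40).
gcd(50, 40) = 10

Step 2: Check divisibility.
Does 10 divide 70? 70 = 10 x 7, so yes.

By the theorem on linear Diophantine equations, 50s + 40t = 70 has integer solutions if and only if gcd(50, 40) divides 70. Since 10 | 70, solutions exist.

Yes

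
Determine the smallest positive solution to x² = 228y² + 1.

We seek the smallest positive integers (x, y) with x² - 228y² = 1, i.e., x² = 228y² + 1.
Try successive y values:
y = 1: x² = 228·1² + 1 = 229, not a perfect square
y = 2: x² = 228·2² + 1 = 913, not a perfect square
y = 3: x² = 228·3² + 1 = 2053, not a perfect square
... continuing the search (or via continued fractions) ...
y = 10: x² = 228·10² + 1 = 22801, x = 151 ✓

Verify: 151² - 228·10² = 22801 - 22800 = 1 ✓

x = 151, y = 10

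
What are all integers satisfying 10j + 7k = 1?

Step 1: Compute gcd(10, 7) = 1.
Since 1 divides 1, solutions exist.

Step 2: Find a particular solution using extended Euclidean algorithm.
We get j₀ = -2, k₀ = 3.
Check: 10*-2 + 7*3 = 1 = 1 ✓

Step 3: Write the general solution.
j = -2 + (7/1)t = -2 + 7t
k = 3 - (10/1)t = 3 - 10t
for any integer t.

j = -2 + 7t, k = 3 - 10t for integer t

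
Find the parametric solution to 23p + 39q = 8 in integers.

Step 1: Compute gcd(23, 39) = 1.
Since 1 divides 8, solutions exist.

Step 2: Find a particular solution using extended Euclidean algorithm.
We get p₀ = 136, q₀ = -80.
Check: 23*136 + 39*-80 = 8 = 8 ✓

Step 3: Write the general solution.
p = 136 + (39/1)t = 136 + 39t
q = -80 - (23/1)t = -80 - 23t
for any integer t.

p = 136 + 39t, q = -80 - 23t for integer t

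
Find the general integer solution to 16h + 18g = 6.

Step 1: Compute gcd(16, 18) = 2.
Since 2 divides 6, solutions exist.

Step 2: Find a particular solution using extended Euclidean algorithm.
We get h₀ = -3, g₀ = 3.
Check: 16*-3 + 18*3 = 6 = 6 ✓

Step 3: Write the general solution.
h = -3 + (18/2)t = -3 + 9t
g = 3 - (16/2)t = 3 - 8t
for any integer t.

h = -3 + 9t, g = 3 - 8t for integer t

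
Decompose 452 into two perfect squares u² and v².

We need to find integers u, v > 0 such that u² + v² = 452.
Trying u = 14: v² = 452 - 14² = 452 - 196 = 256
v = 16
Check: 14² + 16² = 196 + 256 = 452 ✓

452 = 14² + 16²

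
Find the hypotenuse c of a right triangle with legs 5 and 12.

c² = a² + b² = 5² + 12² = 25 + 144 = 169
c = 13

13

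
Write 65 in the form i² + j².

We need to find integers i, j > 0 such that i² + j² = 65.
Trying i = 1: j² = 65 - 1² = 65 - 1 = 64
j = 8
Check: 1² + 8² = 1 + 64 = 65 ✓

65 = 1² + 8²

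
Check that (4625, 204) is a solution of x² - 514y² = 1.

Compute x² = 4625² = 21390625
Compute 514y² = 514·204² = 514·41616 = 21390624
x² - 514y² = 21390625 - 21390624 = 1
Since this equals 1, (4625, 204) is a solution.

Yes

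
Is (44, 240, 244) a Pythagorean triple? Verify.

Compute a² + b² = 44² + 240² = 1936 + 57600 = 59536
Compute c² = 244² = 59536
Since 59536 = 59536, confirmed.

Yes, it is a Pythagorean triple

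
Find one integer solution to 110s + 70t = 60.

Step 1: Check solvability.
gcd(110, 70) = 10
Since 10 divides 60, solutions exist.

Step 2: Apply extended Euclidean algorithm to find gcd.
We find integers such that 110*x0 + 70*y0 = 10

Step 3: Scale the particular solution.
Multiply by 60/10 = 6:
s = 12, t = -18

Step 4: Verify.
110*(12) + 70*(-18) = 60 = 60 ✓

s = 12, t = -18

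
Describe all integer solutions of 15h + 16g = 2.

Step 1: Compute gcd(15, 16) = 1.
Since 1 divides 2, solutions exist.

Step 2: Find a particular solution using extended Euclidean algorithm.
We get h₀ = -2, g₀ = 2.
Check: 15*-2 + 16*2 = 2 = 2 ✓

Step 3: Write the general solution.
h = -2 + (16/1)t = -2 + 16t
g = 2 - (15/1)t = 2 - 15t
for any integer t.

h = -2 + 16t, g = 2 - 15t for integer t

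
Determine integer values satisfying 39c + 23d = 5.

Step 1: Check solvability.
gcd(39, 23) = 1
Since 1 divides 5, solutions exist.

Step 2: Apply extended Euclidean algorithm to find gcd.
We find integers such that 39*x0 + 23*y0 = 1

Step 3: Scale the particular solution.
Multiply by 5/1 = 5:
c = -50, d = 85

Step 4: Verify.
39*(-50) + 23*(85) = 5 = 5 ✓

c = -50, d = 85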